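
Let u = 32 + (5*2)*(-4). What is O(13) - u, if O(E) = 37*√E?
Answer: 8 + 37*√13 ≈ 141.41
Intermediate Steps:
u = -8 (u = 32 + 10*(-4) = 32 - 40 = -8)
O(13) - u = 37*√13 - 1*(-8) = 37*√13 + 8 = 8 + 37*√13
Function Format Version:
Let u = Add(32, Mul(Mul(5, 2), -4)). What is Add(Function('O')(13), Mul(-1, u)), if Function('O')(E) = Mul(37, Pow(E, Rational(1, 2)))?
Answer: Add(8, Mul(37, Pow(13, Rational(1, 2)))) ≈ 141.41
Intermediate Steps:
u = -8 (u = Add(32, Mul(10, -4)) = Add(32, -40) = -8)
Add(Function('O')(13), Mul(-1, u)) = Add(Mul(37, Pow(13, Rational(1, 2))), Mul(-1, -8)) = Add(Mul(37, Pow(13, Rational(1, 2))), 8) = Add(8, Mul(37, Pow(13, Rational(1, 2))))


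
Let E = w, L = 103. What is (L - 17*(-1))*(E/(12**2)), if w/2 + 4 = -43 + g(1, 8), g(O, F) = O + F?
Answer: -190/3 ≈ -63.333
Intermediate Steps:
g(O, F) = F + O
w = -76 (w = -8 + 2*(-43 + (8 + 1)) = -8 + 2*(-43 + 9) = -8 + 2*(-34) = -8 - 68 = -76)
E = -76
(L - 17*(-1))*(E/(12**2)) = (103 - 17*(-1))*(-76/(12**2)) = (103 + 17)*(-76/144) = 120*(-76*1/144) = 120*(-19/36) = -190/3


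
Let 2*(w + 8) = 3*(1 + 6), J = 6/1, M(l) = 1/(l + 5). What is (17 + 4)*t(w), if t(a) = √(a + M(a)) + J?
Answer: 126 + 7*√2370/10 ≈ 160.08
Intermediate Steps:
M(l) = 1/(5 + l)
J = 6 (J = 6*1 = 6)
w = 5/2 (w = -8 + (3*(1 + 6))/2 = -8 + (3*7)/2 = -8 + (½)*21 = -8 + 21/2 = 5/2 ≈ 2.5000)
t(a) = 6 + √(a + 1/(5 + a)) (t(a) = √(a + 1/(5 + a)) + 6 = 6 + √(a + 1/(5 + a)))
(17 + 4)*t(w) = (17 + 4)*(6 + √((1 + 5*(5 + 5/2)/2)/(5 + 5/2))) = 21*(6 + √((1 + (5/2)*(15/2))/(15/2))) = 21*(6 + √(2*(1 + 75/4)/15)) = 21*(6 + √((2/15)*(79/4))) = 21*(6 + √(79/30)) = 21*(6 + √2370/30) = 126 + 7*√2370/10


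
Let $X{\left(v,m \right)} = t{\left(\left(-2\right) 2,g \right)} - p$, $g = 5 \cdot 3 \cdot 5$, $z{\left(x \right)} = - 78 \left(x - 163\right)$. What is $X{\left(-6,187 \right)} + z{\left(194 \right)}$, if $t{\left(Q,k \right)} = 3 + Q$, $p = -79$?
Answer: $-2340$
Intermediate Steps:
$z{\left(x \right)} = 12714 - 78 x$ ($z{\left(x \right)} = - 78 \left(-163 + x\right) = 12714 - 78 x$)
$g = 75$ ($g = 15 \cdot 5 = 75$)
$X{\left(v,m \right)} = 78$ ($X{\left(v,m \right)} = \left(3 - 4\right) - -79 = \left(3 - 4\right) + 79 = -1 + 79 = 78$)
$X{\left(-6,187 \right)} + z{\left(194 \right)} = 78 + \left(12714 - 15132\right) = 78 - 2418 = -2340$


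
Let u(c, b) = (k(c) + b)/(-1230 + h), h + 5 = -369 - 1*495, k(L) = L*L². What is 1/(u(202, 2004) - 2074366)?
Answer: -2099/4362338646 ≈ -4.8116e-7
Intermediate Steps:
k(L) = L³
h = -869 (h = -5 + (-369 - 1*495) = -5 + (-369 - 495) = -5 - 864 = -869)
u(c, b) = -b/2099 - c³/2099 (u(c, b) = (c³ + b)/(-1230 - 869) = (b + c³)/(-2099) = (b + c³)*(-1/2099) = -b/2099 - c³/2099)
1/(u(202, 2004) - 2074366) = 1/((-1/2099*2004 - 1/2099*202³) - 2074366) = 1/((-2004/2099 - 1/2099*8242408) - 2074366) = 1/((-2004/2099 - 8242408/2099) - 2074366) = 1/(-8244412/2099 - 2074366) = 1/(-4362338646/2099) = -2099/4362338646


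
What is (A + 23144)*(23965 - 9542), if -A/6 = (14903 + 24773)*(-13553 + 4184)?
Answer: 32168623740784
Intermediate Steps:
A = 2230346664 (A = -6*(14903 + 24773)*(-13553 + 4184) = -238056*(-9369) = -6*(-371724444) = 2230346664)
(A + 23144)*(23965 - 9542) = (2230346664 + 23144)*(23965 - 9542) = 2230369808*14423 = 32168623740784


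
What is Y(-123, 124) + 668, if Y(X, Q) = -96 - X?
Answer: 695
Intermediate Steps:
Y(-123, 124) + 668 = (-96 - 1*(-123)) + 668 = (-96 + 123) + 668 = 27 + 668 = 695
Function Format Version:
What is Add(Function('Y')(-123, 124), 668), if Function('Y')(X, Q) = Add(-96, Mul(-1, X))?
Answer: 695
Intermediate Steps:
Add(Function('Y')(-123, 124), 668) = Add(Add(-96, Mul(-1, -123)), 668) = Add(Add(-96, 123), 668) = Add(27, 668) = 695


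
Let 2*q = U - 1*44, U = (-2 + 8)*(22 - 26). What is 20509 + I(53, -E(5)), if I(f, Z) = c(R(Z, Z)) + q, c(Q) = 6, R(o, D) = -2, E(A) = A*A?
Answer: 20481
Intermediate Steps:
E(A) = A**2
U = -24 (U = 6*(-4) = -24)
q = -34 (q = (-24 - 1*44)/2 = (-24 - 44)/2 = (1/2)*(-68) = -34)
I(f, Z) = -28 (I(f, Z) = 6 - 34 = -28)
20509 + I(53, -E(5)) = 20509 - 28 = 20481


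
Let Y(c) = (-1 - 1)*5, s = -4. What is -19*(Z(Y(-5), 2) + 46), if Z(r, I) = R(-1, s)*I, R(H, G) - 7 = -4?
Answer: -988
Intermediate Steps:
R(H, G) = 3 (R(H, G) = 7 - 4 = 3)
Y(c) = -10 (Y(c) = -2*5 = -10)
Z(r, I) = 3*I
-19*(Z(Y(-5), 2) + 46) = -19*(3*2 + 46) = -19*(6 + 46) = -19*52 = -988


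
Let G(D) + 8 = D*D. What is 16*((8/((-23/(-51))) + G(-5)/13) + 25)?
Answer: 210720/299 ≈ 704.75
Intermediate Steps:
G(D) = -8 + D**2 (G(D) = -8 + D*D = -8 + D**2)
16*((8/((-23/(-51))) + G(-5)/13) + 25) = 16*((8/((-23/(-51))) + (-8 + (-5)**2)/13) + 25) = 16*((8/((-23*(-1/51))) + (-8 + 25)*(1/13)) + 25) = 16*((8/(23/51) + 17*(1/13)) + 25) = 16*((8*(51/23) + 17/13) + 25) = 16*((408/23 + 17/13) + 25) = 16*(5695/299 + 25) = 16*(13170/299) = 210720/299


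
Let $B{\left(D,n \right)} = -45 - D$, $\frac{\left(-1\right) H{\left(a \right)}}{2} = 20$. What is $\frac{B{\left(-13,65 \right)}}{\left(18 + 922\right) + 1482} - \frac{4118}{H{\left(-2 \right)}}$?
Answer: $\frac{2493129}{24220} \approx 102.94$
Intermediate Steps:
$H{\left(a \right)} = -40$ ($H{\left(a \right)} = \left(-2\right) 20 = -40$)
$\frac{B{\left(-13,65 \right)}}{\left(18 + 922\right) + 1482} - \frac{4118}{H{\left(-2 \right)}} = \frac{-45 - -13}{\left(18 + 922\right) + 1482} - \frac{4118}{-40} = \frac{-45 + 13}{940 + 1482} - - \frac{2059}{20} = - \frac{32}{2422} + \frac{2059}{20} = \left(-32\right) \frac{1}{2422} + \frac{2059}{20} = - \frac{16}{1211} + \frac{2059}{20} = \frac{2493129}{24220}$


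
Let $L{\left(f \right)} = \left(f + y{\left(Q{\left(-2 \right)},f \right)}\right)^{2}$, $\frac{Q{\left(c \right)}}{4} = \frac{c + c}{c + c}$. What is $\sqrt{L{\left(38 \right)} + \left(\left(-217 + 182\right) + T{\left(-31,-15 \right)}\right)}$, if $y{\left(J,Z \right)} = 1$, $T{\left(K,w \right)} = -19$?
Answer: $3 \sqrt{163} \approx 38.301$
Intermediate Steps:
$Q{\left(c \right)} = 4$ ($Q{\left(c \right)} = 4 \frac{c + c}{c + c} = 4 \frac{2 c}{2 c} = 4 \cdot 2 c \frac{1}{2 c} = 4 \cdot 1 = 4$)
$L{\left(f \right)} = \left(1 + f\right)^{2}$ ($L{\left(f \right)} = \left(f + 1\right)^{2} = \left(1 + f\right)^{2}$)
$\sqrt{L{\left(38 \right)} + \left(\left(-217 + 182\right) + T{\left(-31,-15 \right)}\right)} = \sqrt{\left(1 + 38\right)^{2} + \left(\left(-217 + 182\right) - 19\right)} = \sqrt{39^{2} - 54} = \sqrt{1521 - 54} = \sqrt{1467} = 3 \sqrt{163}$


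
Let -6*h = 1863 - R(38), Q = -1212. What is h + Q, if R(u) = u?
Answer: -9097/6 ≈ -1516.2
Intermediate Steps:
h = -1825/6 (h = -(1863 - 1*38)/6 = -(1863 - 38)/6 = -⅙*1825 = -1825/6 ≈ -304.17)
h + Q = -1825/6 - 1212 = -9097/6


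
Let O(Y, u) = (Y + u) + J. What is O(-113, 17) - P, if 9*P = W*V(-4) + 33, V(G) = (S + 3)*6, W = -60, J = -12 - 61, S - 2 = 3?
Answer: 442/3 ≈ 147.33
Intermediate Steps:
S = 5 (S = 2 + 3 = 5)
J = -73
V(G) = 48 (V(G) = (5 + 3)*6 = 8*6 = 48)
O(Y, u) = -73 + Y + u (O(Y, u) = (Y + u) - 73 = -73 + Y + u)
P = -949/3 (P = (-60*48 + 33)/9 = (-2880 + 33)/9 = (1/9)*(-2847) = -949/3 ≈ -316.33)
O(-113, 17) - P = (-73 - 113 + 17) - 1*(-949/3) = -169 + 949/3 = 442/3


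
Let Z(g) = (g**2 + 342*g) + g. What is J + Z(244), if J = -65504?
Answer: 77724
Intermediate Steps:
Z(g) = g**2 + 343*g
J + Z(244) = -65504 + 244*(343 + 244) = -65504 + 244*587 = -65504 + 143228 = 77724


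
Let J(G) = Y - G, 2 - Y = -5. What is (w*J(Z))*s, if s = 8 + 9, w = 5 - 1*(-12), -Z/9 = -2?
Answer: -3179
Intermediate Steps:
Z = 18 (Z = -9*(-2) = 18)
w = 17 (w = 5 + 12 = 17)
s = 17
Y = 7 (Y = 2 - 1*(-5) = 2 + 5 = 7)
J(G) = 7 - G
(w*J(Z))*s = (17*(7 - 1*18))*17 = (17*(7 - 18))*17 = (17*(-11))*17 = -187*17 = -3179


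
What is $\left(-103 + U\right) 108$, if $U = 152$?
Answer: $5292$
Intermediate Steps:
$\left(-103 + U\right) 108 = \left(-103 + 152\right) 108 = 49 \cdot 108 = 5292$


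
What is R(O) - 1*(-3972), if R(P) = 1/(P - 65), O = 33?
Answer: 127103/32 ≈ 3972.0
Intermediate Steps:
R(P) = 1/(-65 + P)
R(O) - 1*(-3972) = 1/(-65 + 33) - 1*(-3972) = 1/(-32) + 3972 = -1/32 + 3972 = 127103/32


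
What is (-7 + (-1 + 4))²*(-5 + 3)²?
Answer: 64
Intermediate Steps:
(-7 + (-1 + 4))²*(-5 + 3)² = (-7 + 3)²*(-2)² = (-4)²*4 = 16*4 = 64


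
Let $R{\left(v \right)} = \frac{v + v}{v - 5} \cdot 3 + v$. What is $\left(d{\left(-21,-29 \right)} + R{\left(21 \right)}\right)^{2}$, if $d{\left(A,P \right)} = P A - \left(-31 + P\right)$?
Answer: $\frac{31169889}{64} \approx 4.8703 \cdot 10^{5}$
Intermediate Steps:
$R{\left(v \right)} = v + \frac{6 v}{-5 + v}$ ($R{\left(v \right)} = \frac{2 v}{-5 + v} 3 + v = \frac{6 v}{-5 + v} + v = v + \frac{6 v}{-5 + v}$)
$d{\left(A,P \right)} = 31 - P + A P$ ($d{\left(A,P \right)} = A P - \left(-31 + P\right) = 31 - P + A P$)
$\left(d{\left(-21,-29 \right)} + R{\left(21 \right)}\right)^{2} = \left(\left(31 - -29 - -609\right) + \frac{21 \left(1 + 21\right)}{-5 + 21}\right)^{2} = \left(\left(31 + 29 + 609\right) + 21 \cdot \frac{1}{16} \cdot 22\right)^{2} = \left(669 + 21 \cdot \frac{1}{16} \cdot 22\right)^{2} = \left(669 + \frac{231}{8}\right)^{2} = \left(\frac{5583}{8}\right)^{2} = \frac{31169889}{64}$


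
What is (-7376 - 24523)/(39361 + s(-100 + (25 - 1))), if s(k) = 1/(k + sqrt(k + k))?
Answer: -7443055298868/9184175184017 - 63798*I*sqrt(38)/9184175184017 ≈ -0.81042 - 4.2821e-8*I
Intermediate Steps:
s(k) = 1/(k + sqrt(2)*sqrt(k)) (s(k) = 1/(k + sqrt(2*k)) = 1/(k + sqrt(2)*sqrt(k)))
(-7376 - 24523)/(39361 + s(-100 + (25 - 1))) = (-7376 - 24523)/(39361 + 1/((-100 + (25 - 1)) + sqrt(2)*sqrt(-100 + (25 - 1)))) = -31899/(39361 + 1/((-100 + 24) + sqrt(2)*sqrt(-100 + 24))) = -31899/(39361 + 1/(-76 + sqrt(2)*sqrt(-76))) = -31899/(39361 + 1/(-76 + sqrt(2)*(2*I*sqrt(19)))) = -31899/(39361 + 1/(-76 + 2*I*sqrt(38)))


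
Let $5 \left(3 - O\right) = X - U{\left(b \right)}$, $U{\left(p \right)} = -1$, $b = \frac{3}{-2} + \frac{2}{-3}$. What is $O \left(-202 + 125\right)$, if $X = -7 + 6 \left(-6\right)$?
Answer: $- \frac{4389}{5} \approx -877.8$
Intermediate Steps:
$b = - \frac{13}{6}$ ($b = 3 \left(- \frac{1}{2}\right) + 2 \left(- \frac{1}{3}\right) = - \frac{3}{2} - \frac{2}{3} = - \frac{13}{6} \approx -2.1667$)
$X = -43$ ($X = -7 - 36 = -43$)
$O = \frac{57}{5}$ ($O = 3 - \frac{-43 - -1}{5} = 3 - \frac{-43 + 1}{5} = 3 - - \frac{42}{5} = 3 + \frac{42}{5} = \frac{57}{5} \approx 11.4$)
$O \left(-202 + 125\right) = \frac{57 \left(-202 + 125\right)}{5} = \frac{57}{5} \left(-77\right) = - \frac{4389}{5}$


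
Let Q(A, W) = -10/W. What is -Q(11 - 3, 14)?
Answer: 5/7 ≈ 0.71429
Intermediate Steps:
-Q(11 - 3, 14) = -(-10)/14 = -1*(-5/7) = 5/7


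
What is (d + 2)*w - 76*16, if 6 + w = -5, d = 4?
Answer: -1282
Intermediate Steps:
w = -11 (w = -6 - 5 = -11)
(d + 2)*w - 76*16 = (4 + 2)*(-11) - 76*16 = 6*(-11) - 1216 = -66 - 1216 = -1282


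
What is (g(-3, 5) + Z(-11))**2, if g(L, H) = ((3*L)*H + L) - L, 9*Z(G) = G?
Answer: 173056/81 ≈ 2136.5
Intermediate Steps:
Z(G) = G/9
g(L, H) = 3*H*L (g(L, H) = (3*H*L + L) - L = (L + 3*H*L) - L = 3*H*L)
(g(-3, 5) + Z(-11))**2 = (3*5*(-3) + (1/9)*(-11))**2 = (-45 - 11/9)**2 = (-416/9)**2 = 173056/81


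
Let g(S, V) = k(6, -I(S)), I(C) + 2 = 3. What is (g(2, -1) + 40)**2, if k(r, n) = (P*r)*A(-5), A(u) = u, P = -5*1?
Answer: 36100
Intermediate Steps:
P = -5
I(C) = 1 (I(C) = -2 + 3 = 1)
k(r, n) = 25*r (k(r, n) = -5*r*(-5) = 25*r)
g(S, V) = 150 (g(S, V) = 25*6 = 150)
(g(2, -1) + 40)**2 = (150 + 40)**2 = 190**2 = 36100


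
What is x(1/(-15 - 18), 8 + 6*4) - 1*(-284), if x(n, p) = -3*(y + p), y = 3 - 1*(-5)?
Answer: 164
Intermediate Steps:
y = 8 (y = 3 + 5 = 8)
x(n, p) = -24 - 3*p (x(n, p) = -3*(8 + p) = -24 - 3*p)
x(1/(-15 - 18), 8 + 6*4) - 1*(-284) = (-24 - 3*(8 + 6*4)) - 1*(-284) = (-24 - 3*(8 + 24)) + 284 = (-24 - 3*32) + 284 = (-24 - 96) + 284 = -120 + 284 = 164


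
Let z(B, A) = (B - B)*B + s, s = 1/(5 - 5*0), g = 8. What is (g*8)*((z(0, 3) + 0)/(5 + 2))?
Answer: 64/35 ≈ 1.8286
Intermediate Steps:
s = ⅕ (s = 1/(5 + 0) = 1/5 = ⅕ ≈ 0.20000)
z(B, A) = ⅕ (z(B, A) = (B - B)*B + ⅕ = 0*B + ⅕ = 0 + ⅕ = ⅕)
(g*8)*((z(0, 3) + 0)/(5 + 2)) = (8*8)*((⅕ + 0)/(5 + 2)) = 64*((⅕)/7) = 64*((⅕)*(⅐)) = 64*(1/35) = 64/35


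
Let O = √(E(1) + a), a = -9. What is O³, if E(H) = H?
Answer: -16*I*√2 ≈ -22.627*I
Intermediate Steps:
O = 2*I*√2 (O = √(1 - 9) = √(-8) = 2*I*√2 ≈ 2.8284*I)
O³ = (2*I*√2)³ = -16*I*√2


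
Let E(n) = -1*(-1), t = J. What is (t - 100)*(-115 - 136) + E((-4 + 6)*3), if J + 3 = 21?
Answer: 20583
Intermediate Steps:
J = 18 (J = -3 + 21 = 18)
t = 18
E(n) = 1
(t - 100)*(-115 - 136) + E((-4 + 6)*3) = (18 - 100)*(-115 - 136) + 1 = -82*(-251) + 1 = 20582 + 1 = 20583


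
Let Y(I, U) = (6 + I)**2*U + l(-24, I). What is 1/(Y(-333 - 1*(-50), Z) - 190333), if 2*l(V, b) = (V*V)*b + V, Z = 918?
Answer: 1/70165373 ≈ 1.4252e-8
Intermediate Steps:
l(V, b) = V/2 + b*V**2/2 (l(V, b) = ((V*V)*b + V)/2 = (V**2*b + V)/2 = (b*V**2 + V)/2 = (V + b*V**2)/2 = V/2 + b*V**2/2)
Y(I, U) = -12 + 288*I + U*(6 + I)**2 (Y(I, U) = (6 + I)**2*U + (1/2)*(-24)*(1 - 24*I) = U*(6 + I)**2 + (-12 + 288*I) = -12 + 288*I + U*(6 + I)**2)
1/(Y(-333 - 1*(-50), Z) - 190333) = 1/((-12 + 288*(-333 - 1*(-50)) + 918*(6 + (-333 - 1*(-50)))**2) - 190333) = 1/((-12 + 288*(-333 + 50) + 918*(6 + (-333 + 50))**2) - 190333) = 1/((-12 + 288*(-283) + 918*(6 - 283)**2) - 190333) = 1/((-12 - 81504 + 918*(-277)**2) - 190333) = 1/((-12 - 81504 + 918*76729) - 190333) = 1/((-12 - 81504 + 70437222) - 190333) = 1/(70355706 - 190333) = 1/70165373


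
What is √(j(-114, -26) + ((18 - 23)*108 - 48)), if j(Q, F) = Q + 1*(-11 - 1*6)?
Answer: I*√719 ≈ 26.814*I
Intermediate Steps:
j(Q, F) = -17 + Q (j(Q, F) = Q + 1*(-11 - 6) = Q + 1*(-17) = Q - 17 = -17 + Q)
√(j(-114, -26) + ((18 - 23)*108 - 48)) = √((-17 - 114) + ((18 - 23)*108 - 48)) = √(-131 + (-5*108 - 48)) = √(-131 + (-540 - 48)) = √(-131 - 588) = √(-719) = I*√719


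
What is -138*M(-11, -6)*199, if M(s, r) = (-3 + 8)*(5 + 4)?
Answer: -1235790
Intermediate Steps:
M(s, r) = 45 (M(s, r) = 5*9 = 45)
-138*M(-11, -6)*199 = -138*45*199 = -6210*199 = -1235790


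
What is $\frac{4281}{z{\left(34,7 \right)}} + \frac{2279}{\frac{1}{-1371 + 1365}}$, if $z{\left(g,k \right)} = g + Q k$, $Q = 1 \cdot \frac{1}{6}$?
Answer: $- \frac{2859528}{211} \approx -13552.0$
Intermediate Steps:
$Q = \frac{1}{6}$ ($Q = 1 \cdot \frac{1}{6} = \frac{1}{6} \approx 0.16667$)
$z{\left(g,k \right)} = g + \frac{k}{6}$
$\frac{4281}{z{\left(34,7 \right)}} + \frac{2279}{\frac{1}{-1371 + 1365}} = \frac{4281}{34 + \frac{1}{6} \cdot 7} + \frac{2279}{\frac{1}{-1371 + 1365}} = \frac{4281}{34 + \frac{7}{6}} + \frac{2279}{\frac{1}{-6}} = \frac{4281}{\frac{211}{6}} + \frac{2279}{- \frac{1}{6}} = 4281 \cdot \frac{6}{211} + 2279 \left(-6\right) = \frac{25686}{211} - 13674 = - \frac{2859528}{211}$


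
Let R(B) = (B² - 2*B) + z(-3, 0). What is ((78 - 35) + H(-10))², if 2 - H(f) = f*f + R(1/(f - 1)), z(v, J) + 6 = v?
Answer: 31236921/14641 ≈ 2133.5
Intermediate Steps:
z(v, J) = -6 + v
R(B) = -9 + B² - 2*B (R(B) = (B² - 2*B) + (-6 - 3) = (B² - 2*B) - 9 = -9 + B² - 2*B)
H(f) = 11 - f² - 1/(-1 + f)² + 2/(-1 + f) (H(f) = 2 - (f*f + (-9 + (1/(f - 1))² - 2/(f - 1))) = 2 - (f² + (-9 + (1/(-1 + f))² - 2/(-1 + f))) = 2 - (f² + (-9 + (-1 + f)⁻² - 2/(-1 + f))) = 2 - (-9 + f² + (-1 + f)⁻² - 2/(-1 + f)) = 2 + (9 - f² - 1/(-1 + f)² + 2/(-1 + f)) = 11 - f² - 1/(-1 + f)² + 2/(-1 + f))
((78 - 35) + H(-10))² = ((78 - 35) + (11 + (-1 - 10)⁻³ - 1*(-10)² + 2/(-1 - 10) - 1*(-10)/(-1 - 10)³))² = (43 + (11 + (-11)⁻³ - 1*100 + 2/(-11) - 1*(-10)/(-11)³))² = (43 + (11 - 1/1331 - 100 + 2*(-1/11) - 1*(-10)*(-1/1331)))² = (43 + (11 - 1/1331 - 100 - 2/11 - 10/1331))² = (43 - 10792/121)² = (-5589/121)² = 31236921/14641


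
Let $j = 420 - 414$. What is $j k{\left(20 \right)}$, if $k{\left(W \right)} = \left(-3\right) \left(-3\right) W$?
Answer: $1080$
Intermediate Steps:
$j = 6$
$k{\left(W \right)} = 9 W$
$j k{\left(20 \right)} = 6 \cdot 9 \cdot 20 = 6 \cdot 180 = 1080$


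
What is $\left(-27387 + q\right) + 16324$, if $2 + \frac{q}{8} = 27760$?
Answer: $211001$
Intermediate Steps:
$q = 222064$ ($q = -16 + 8 \cdot 27760 = -16 + 222080 = 222064$)
$\left(-27387 + q\right) + 16324 = \left(-27387 + 222064\right) + 16324 = 194677 + 16324 = 211001$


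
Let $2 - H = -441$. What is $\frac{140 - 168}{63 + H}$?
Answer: $- \frac{14}{253} \approx -0.055336$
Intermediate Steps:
$H = 443$ ($H = 2 - -441 = 2 + 441 = 443$)
$\frac{140 - 168}{63 + H} = \frac{140 - 168}{63 + 443} = \frac{1}{506} \left(-28\right) = - \frac{14}{253}$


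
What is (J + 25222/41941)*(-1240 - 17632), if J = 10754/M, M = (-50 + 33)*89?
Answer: 7791732235616/63456733 ≈ 1.2279e+5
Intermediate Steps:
M = -1513 (M = -17*89 = -1513)
J = -10754/1513 (J = 10754/(-1513) = 10754*(-1/1513) = -10754/1513 ≈ -7.1077)
(J + 25222/41941)*(-1240 - 17632) = (-10754/1513 + 25222/41941)*(-1240 - 17632) = (-10754/1513 + 25222*(1/41941))*(-18872) = (-10754/1513 + 25222/41941)*(-18872) = -412872628/63456733*(-18872) = 7791732235616/63456733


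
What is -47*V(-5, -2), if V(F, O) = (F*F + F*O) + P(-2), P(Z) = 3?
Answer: -1786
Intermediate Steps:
V(F, O) = 3 + F² + F*O (V(F, O) = (F*F + F*O) + 3 = (F² + F*O) + 3 = 3 + F² + F*O)
-47*V(-5, -2) = -47*(3 + (-5)² - 5*(-2)) = -47*(3 + 25 + 10) = -47*38 = -1786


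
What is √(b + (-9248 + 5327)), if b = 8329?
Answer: 2*√1102 ≈ 66.393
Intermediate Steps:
√(b + (-9248 + 5327)) = √(8329 + (-9248 + 5327)) = √(8329 - 3921) = √4408 = 2*√1102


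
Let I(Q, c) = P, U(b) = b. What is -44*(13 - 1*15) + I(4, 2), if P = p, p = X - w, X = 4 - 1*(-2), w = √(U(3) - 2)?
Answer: 93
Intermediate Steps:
w = 1 (w = √(3 - 2) = √1 = 1)
X = 6 (X = 4 + 2 = 6)
p = 5 (p = 6 - 1*1 = 6 - 1 = 5)
P = 5
I(Q, c) = 5
-44*(13 - 1*15) + I(4, 2) = -44*(13 - 1*15) + 5 = -44*(13 - 15) + 5 = -44*(-2) + 5 = 88 + 5 = 93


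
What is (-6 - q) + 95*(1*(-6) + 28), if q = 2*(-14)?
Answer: 2112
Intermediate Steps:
q = -28
(-6 - q) + 95*(1*(-6) + 28) = (-6 - 1*(-28)) + 95*(1*(-6) + 28) = (-6 + 28) + 95*(-6 + 28) = 22 + 95*22 = 22 + 2090 = 2112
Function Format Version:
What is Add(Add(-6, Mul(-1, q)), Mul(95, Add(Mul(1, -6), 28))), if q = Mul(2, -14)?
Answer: 2112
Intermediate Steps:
q = -28
Add(Add(-6, Mul(-1, q)), Mul(95, Add(Mul(1, -6), 28))) = Add(Add(-6, Mul(-1, -28)), Mul(95, Add(Mul(1, -6), 28))) = Add(Add(-6, 28), Mul(95, Add(-6, 28))) = Add(22, Mul(95, 22)) = Add(22, 2090) = 2112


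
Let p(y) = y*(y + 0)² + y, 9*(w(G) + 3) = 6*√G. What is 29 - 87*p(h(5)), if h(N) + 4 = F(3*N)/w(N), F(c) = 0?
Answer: 5945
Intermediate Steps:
w(G) = -3 + 2*√G/3 (w(G) = -3 + (6*√G)/9 = -3 + 2*√G/3)
h(N) = -4 (h(N) = -4 + 0/(-3 + 2*√N/3) = -4 + 0 = -4)
p(y) = y + y³ (p(y) = y*y² + y = y³ + y = y + y³)
29 - 87*p(h(5)) = 29 - 87*(-4 + (-4)³) = 29 - 87*(-4 - 64) = 29 - 87*(-68) = 29 + 5916 = 5945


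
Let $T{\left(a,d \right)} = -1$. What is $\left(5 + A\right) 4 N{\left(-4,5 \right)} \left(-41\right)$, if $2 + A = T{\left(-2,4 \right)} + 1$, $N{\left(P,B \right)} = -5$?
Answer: $2460$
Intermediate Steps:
$A = -2$ ($A = -2 + \left(-1 + 1\right) = -2 + 0 = -2$)
$\left(5 + A\right) 4 N{\left(-4,5 \right)} \left(-41\right) = \left(5 - 2\right) 4 \left(-5\right) \left(-41\right) = 3 \cdot 4 \left(-5\right) \left(-41\right) = 12 \left(-5\right) \left(-41\right) = \left(-60\right) \left(-41\right) = 2460$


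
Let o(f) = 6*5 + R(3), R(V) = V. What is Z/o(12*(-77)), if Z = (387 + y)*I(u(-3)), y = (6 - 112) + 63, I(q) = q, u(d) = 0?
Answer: 0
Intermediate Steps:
y = -43 (y = -106 + 63 = -43)
o(f) = 33 (o(f) = 6*5 + 3 = 30 + 3 = 33)
Z = 0 (Z = (387 - 43)*0 = 344*0 = 0)
Z/o(12*(-77)) = 0/33 = 0*(1/33) = 0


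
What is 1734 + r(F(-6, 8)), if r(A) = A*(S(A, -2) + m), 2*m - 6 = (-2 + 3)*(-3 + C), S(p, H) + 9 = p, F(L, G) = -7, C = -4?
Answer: 3699/2 ≈ 1849.5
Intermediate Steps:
S(p, H) = -9 + p
m = -1/2 (m = 3 + ((-2 + 3)*(-3 - 4))/2 = 3 + (1*(-7))/2 = 3 + (1/2)*(-7) = 3 - 7/2 = -1/2 ≈ -0.50000)
r(A) = A*(-19/2 + A) (r(A) = A*((-9 + A) - 1/2) = A*(-19/2 + A))
1734 + r(F(-6, 8)) = 1734 + (1/2)*(-7)*(-19 + 2*(-7)) = 1734 + (1/2)*(-7)*(-19 - 14) = 1734 + (1/2)*(-7)*(-33) = 1734 + 231/2 = 3699/2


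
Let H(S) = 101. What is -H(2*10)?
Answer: -101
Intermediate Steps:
-H(2*10) = -1*101 = -101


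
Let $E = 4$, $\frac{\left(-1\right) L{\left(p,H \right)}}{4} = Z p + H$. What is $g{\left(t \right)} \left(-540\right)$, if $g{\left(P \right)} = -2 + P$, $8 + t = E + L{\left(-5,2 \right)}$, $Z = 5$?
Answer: $-46440$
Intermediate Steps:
$L{\left(p,H \right)} = - 20 p - 4 H$ ($L{\left(p,H \right)} = - 4 \left(5 p + H\right) = - 4 \left(H + 5 p\right) = - 20 p - 4 H$)
$t = 88$ ($t = -8 + \left(4 - -92\right) = -8 + \left(4 + \left(100 - 8\right)\right) = -8 + \left(4 + 92\right) = -8 + 96 = 88$)
$g{\left(t \right)} \left(-540\right) = \left(-2 + 88\right) \left(-540\right) = 86 \left(-540\right) = -46440$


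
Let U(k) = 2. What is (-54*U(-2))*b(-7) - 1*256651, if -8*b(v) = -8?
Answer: -256759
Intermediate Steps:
b(v) = 1 (b(v) = -1/8*(-8) = 1)
(-54*U(-2))*b(-7) - 1*256651 = -54*2*1 - 1*256651 = -108*1 - 256651 = -108 - 256651 = -256759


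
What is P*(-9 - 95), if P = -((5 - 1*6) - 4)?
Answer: -520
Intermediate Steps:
P = 5 (P = -((5 - 6) - 4) = -(-1 - 4) = -1*(-5) = 5)
P*(-9 - 95) = 5*(-9 - 95) = 5*(-104) = -520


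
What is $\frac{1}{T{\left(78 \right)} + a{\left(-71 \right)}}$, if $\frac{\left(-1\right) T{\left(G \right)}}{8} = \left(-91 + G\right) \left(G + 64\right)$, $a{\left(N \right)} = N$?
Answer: $\frac{1}{14697} \approx 6.8041 \cdot 10^{-5}$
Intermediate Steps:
$T{\left(G \right)} = - 8 \left(-91 + G\right) \left(64 + G\right)$ ($T{\left(G \right)} = - 8 \left(-91 + G\right) \left(G + 64\right) = - 8 \left(-91 + G\right) \left(64 + G\right)$)
$\frac{1}{T{\left(78 \right)} + a{\left(-71 \right)}} = \frac{1}{\left(46592 - 8 \cdot 78^{2} + 216 \cdot 78\right) - 71} = \frac{1}{\left(46592 - 48672 + 16848\right) - 71} = \frac{1}{14768 - 71} = \frac{1}{14697}$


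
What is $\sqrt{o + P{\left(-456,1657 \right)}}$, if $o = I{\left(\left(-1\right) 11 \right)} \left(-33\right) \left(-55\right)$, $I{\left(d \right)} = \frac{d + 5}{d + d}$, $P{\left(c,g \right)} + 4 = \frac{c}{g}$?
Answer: $\frac{\sqrt{1347358067}}{1657} \approx 22.152$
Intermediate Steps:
$P{\left(c,g \right)} = -4 + \frac{c}{g}$
$I{\left(d \right)} = \frac{5 + d}{2 d}$
$o = 495$ ($o = \frac{5 - 11}{2 \left(\left(-1\right) 11\right)} \left(-33\right) \left(-55\right) = \frac{5 - 11}{2 \left(-11\right)} \left(-33\right) \left(-55\right) = \frac{1}{2} \left(- \frac{1}{11}\right) \left(-6\right) \left(-33\right) \left(-55\right) = \frac{3}{11} \left(-33\right) \left(-55\right) = \left(-9\right) \left(-55\right) = 495$)
$\sqrt{o + P{\left(-456,1657 \right)}} = \sqrt{495 - \left(4 + \frac{456}{1657}\right)} = \sqrt{495 - \frac{7084}{1657}} = \sqrt{\frac{813131}{1657}} = \frac{\sqrt{1347358067}}{1657}$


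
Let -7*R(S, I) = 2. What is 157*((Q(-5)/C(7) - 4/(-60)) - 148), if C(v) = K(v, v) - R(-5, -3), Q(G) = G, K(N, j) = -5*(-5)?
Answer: -20582072/885 ≈ -23257.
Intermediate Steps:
K(N, j) = 25
R(S, I) = -2/7 (R(S, I) = -1/7*2 = -2/7)
C(v) = 177/7 (C(v) = 25 - 1*(-2/7) = 25 + 2/7 = 177/7)
157*((Q(-5)/C(7) - 4/(-60)) - 148) = 157*((-5/177/7 - 4/(-60)) - 148) = 157*((-5*7/177 - 4*(-1/60)) - 148) = 157*((-35/177 + 1/15) - 148) = 157*(-116/885 - 148) = 157*(-131096/885) = -20582072/885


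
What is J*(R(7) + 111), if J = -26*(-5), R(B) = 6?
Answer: 15210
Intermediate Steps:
J = 130
J*(R(7) + 111) = 130*(6 + 111) = 130*117 = 15210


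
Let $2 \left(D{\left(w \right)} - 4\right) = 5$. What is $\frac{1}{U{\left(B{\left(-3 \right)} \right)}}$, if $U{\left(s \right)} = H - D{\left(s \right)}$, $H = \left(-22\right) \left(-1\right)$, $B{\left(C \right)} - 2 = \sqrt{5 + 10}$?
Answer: $\frac{2}{31} \approx 0.064516$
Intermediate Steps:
$D{\left(w \right)} = \frac{13}{2}$ ($D{\left(w \right)} = 4 + \frac{1}{2} \cdot 5 = 4 + \frac{5}{2} = \frac{13}{2}$)
$B{\left(C \right)} = 2 + \sqrt{15}$ ($B{\left(C \right)} = 2 + \sqrt{5 + 10} = 2 + \sqrt{15}$)
$H = 22$
$U{\left(s \right)} = \frac{31}{2}$ ($U{\left(s \right)} = 22 - \frac{13}{2} = \frac{31}{2}$)
$\frac{1}{U{\left(B{\left(-3 \right)} \right)}} = \frac{1}{\frac{31}{2}} = \frac{2}{31}$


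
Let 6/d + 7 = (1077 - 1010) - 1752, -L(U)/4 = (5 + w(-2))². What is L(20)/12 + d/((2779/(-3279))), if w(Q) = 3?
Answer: -16715185/783678 ≈ -21.329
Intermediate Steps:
L(U) = -256 (L(U) = -4*(5 + 3)² = -4*8² = -4*64 = -256)
d = -1/282 (d = 6/(-7 + ((1077 - 1010) - 1752)) = 6/(-7 + (67 - 1752)) = 6/(-7 - 1685) = 6/(-1692) = 6*(-1/1692) = -1/282 ≈ -0.0035461)
L(20)/12 + d/((2779/(-3279))) = -256/12 - 1/(282*(2779/(-3279))) = -256*1/12 - 1/(282*(2779*(-1/3279))) = -64/3 - 1/(282*(-2779/3279)) = -64/3 - 1/282*(-3279/2779) = -64/3 + 1093/261226 = -16715185/783678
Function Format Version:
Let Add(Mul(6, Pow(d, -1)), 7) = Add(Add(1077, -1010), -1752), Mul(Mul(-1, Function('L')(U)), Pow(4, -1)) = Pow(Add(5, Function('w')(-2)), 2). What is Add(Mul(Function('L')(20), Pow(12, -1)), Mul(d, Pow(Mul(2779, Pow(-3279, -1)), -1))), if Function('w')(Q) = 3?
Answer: Rational(-16715185, 783678) ≈ -21.329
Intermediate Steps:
Function('L')(U) = -256 (Function('L')(U) = Mul(-4, Pow(Add(5, 3), 2)) = Mul(-4, Pow(8, 2)) = Mul(-4, 64) = -256)
d = Rational(-1, 282) (d = Mul(6, Pow(Add(-7, Add(Add(1077, -1010), -1752)), -1)) = Mul(6, Pow(Add(-7, Add(67, -1752)), -1)) = Mul(6, Pow(Add(-7, -1685), -1)) = Mul(6, Pow(-1692, -1)) = Mul(6, Rational(-1, 1692)) = Rational(-1, 282) ≈ -0.0035461)
Add(Mul(Function('L')(20), Pow(12, -1)), Mul(d, Pow(Mul(2779, Pow(-3279, -1)), -1))) = Add(Mul(-256, Pow(12, -1)), Mul(Rational(-1, 282), Pow(Mul(2779, Pow(-3279, -1)), -1))) = Add(Mul(-256, Rational(1, 12)), Mul(Rational(-1, 282), Pow(Mul(2779, Rational(-1, 3279)), -1))) = Add(Rational(-64, 3), Mul(Rational(-1, 282), Pow(Rational(-2779, 3279), -1))) = Add(Rational(-64, 3), Mul(Rational(-1, 282), Rational(-3279, 2779))) = Add(Rational(-64, 3), Rational(1093, 261226)) = Rational(-16715185, 783678)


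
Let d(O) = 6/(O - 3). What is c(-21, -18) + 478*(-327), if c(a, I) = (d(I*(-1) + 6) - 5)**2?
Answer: -7657905/49 ≈ -1.5628e+5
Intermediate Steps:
d(O) = 6/(-3 + O)
c(a, I) = (-5 + 6/(3 - I))**2 (c(a, I) = (6/(-3 + (I*(-1) + 6)) - 5)**2 = (6/(-3 + (-I + 6)) - 5)**2 = (6/(-3 + (6 - I)) - 5)**2 = (6/(3 - I) - 5)**2 = (-5 + 6/(3 - I))**2)
c(-21, -18) + 478*(-327) = (-9 + 5*(-18))**2/(-3 - 18)**2 + 478*(-327) = (-9 - 90)**2/(-21)**2 - 156306 = (-99)**2*(1/441) - 156306 = 9801*(1/441) - 156306 = 1089/49 - 156306 = -7657905/49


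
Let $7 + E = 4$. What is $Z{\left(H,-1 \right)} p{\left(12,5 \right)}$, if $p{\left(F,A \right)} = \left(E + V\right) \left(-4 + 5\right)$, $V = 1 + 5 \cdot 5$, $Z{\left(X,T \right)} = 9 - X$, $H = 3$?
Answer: $138$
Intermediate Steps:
$E = -3$ ($E = -7 + 4 = -3$)
$V = 26$ ($V = 1 + 25 = 26$)
$p{\left(F,A \right)} = 23$ ($p{\left(F,A \right)} = \left(-3 + 26\right) \left(-4 + 5\right) = 23 \cdot 1 = 23$)
$Z{\left(H,-1 \right)} p{\left(12,5 \right)} = \left(9 - 3\right) 23 = 6 \cdot 23 = 138$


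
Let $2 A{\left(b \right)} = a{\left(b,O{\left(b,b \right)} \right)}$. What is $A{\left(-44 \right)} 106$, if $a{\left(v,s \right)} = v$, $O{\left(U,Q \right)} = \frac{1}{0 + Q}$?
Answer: $-2332$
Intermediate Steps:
$O{\left(U,Q \right)} = \frac{1}{Q}$
$A{\left(b \right)} = \frac{b}{2}$
$A{\left(-44 \right)} 106 = \frac{1}{2} \left(-44\right) 106 = \left(-22\right) 106 = -2332$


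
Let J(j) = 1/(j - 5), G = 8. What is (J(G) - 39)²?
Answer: 13456/9 ≈ 1495.1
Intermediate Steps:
J(j) = 1/(-5 + j)
(J(G) - 39)² = (1/(-5 + 8) - 39)² = (1/3 - 39)² = (⅓ - 39)² = (-116/3)² = 13456/9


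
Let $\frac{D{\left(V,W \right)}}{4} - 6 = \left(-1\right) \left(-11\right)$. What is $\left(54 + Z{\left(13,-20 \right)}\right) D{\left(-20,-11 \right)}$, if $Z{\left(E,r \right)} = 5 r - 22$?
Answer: $-4624$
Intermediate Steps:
$Z{\left(E,r \right)} = -22 + 5 r$
$D{\left(V,W \right)} = 68$ ($D{\left(V,W \right)} = 24 + 4 \left(\left(-1\right) \left(-11\right)\right) = 24 + 4 \cdot 11 = 24 + 44 = 68$)
$\left(54 + Z{\left(13,-20 \right)}\right) D{\left(-20,-11 \right)} = \left(54 + \left(-22 + 5 \left(-20\right)\right)\right) 68 = \left(54 - 122\right) 68 = \left(-68\right) 68 = -4624$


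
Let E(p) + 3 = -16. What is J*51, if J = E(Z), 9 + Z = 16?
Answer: -969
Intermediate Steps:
Z = 7 (Z = -9 + 16 = 7)
E(p) = -19 (E(p) = -3 - 16 = -19)
J = -19
J*51 = -19*51 = -969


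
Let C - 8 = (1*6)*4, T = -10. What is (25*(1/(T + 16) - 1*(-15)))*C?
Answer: 36400/3 ≈ 12133.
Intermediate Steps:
C = 32 (C = 8 + (1*6)*4 = 8 + 6*4 = 8 + 24 = 32)
(25*(1/(T + 16) - 1*(-15)))*C = (25*(1/(-10 + 16) - 1*(-15)))*32 = (25*(1/6 + 15))*32 = (25*(⅙ + 15))*32 = (25*(91/6))*32 = (2275/6)*32 = 36400/3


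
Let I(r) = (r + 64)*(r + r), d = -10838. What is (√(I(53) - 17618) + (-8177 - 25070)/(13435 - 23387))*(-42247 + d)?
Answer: -1764916995/9952 - 212340*I*√326 ≈ -1.7734e+5 - 3.8339e+6*I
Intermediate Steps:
I(r) = 2*r*(64 + r) (I(r) = (64 + r)*(2*r) = 2*r*(64 + r))
(√(I(53) - 17618) + (-8177 - 25070)/(13435 - 23387))*(-42247 + d) = (√(2*53*(64 + 53) - 17618) + (-8177 - 25070)/(13435 - 23387))*(-42247 - 10838) = (√(2*53*117 - 17618) - 33247/(-9952))*(-53085) = (√(12402 - 17618) - 33247*(-1/9952))*(-53085) = (√(-5216) + 33247/9952)*(-53085) = (4*I*√326 + 33247/9952)*(-53085) = (33247/9952 + 4*I*√326)*(-53085) = -1764916995/9952 - 212340*I*√326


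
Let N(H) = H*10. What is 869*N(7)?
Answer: 60830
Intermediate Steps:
N(H) = 10*H
869*N(7) = 869*(10*7) = 869*70 = 60830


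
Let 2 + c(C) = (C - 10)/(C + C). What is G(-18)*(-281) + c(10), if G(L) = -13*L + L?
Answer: -60698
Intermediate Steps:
c(C) = -2 + (-10 + C)/(2*C) (c(C) = -2 + (C - 10)/(C + C) = -2 + (-10 + C)/((2*C)) = -2 + (-10 + C)*(1/(2*C)) = -2 + (-10 + C)/(2*C))
G(L) = -12*L
G(-18)*(-281) + c(10) = -12*(-18)*(-281) + (-3/2 - 5/10) = 216*(-281) + (-3/2 - 5*⅒) = -60696 + (-3/2 - ½) = -60696 - 2 = -60698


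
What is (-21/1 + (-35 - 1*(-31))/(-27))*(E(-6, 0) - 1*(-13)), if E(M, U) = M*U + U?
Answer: -7319/27 ≈ -271.07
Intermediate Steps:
E(M, U) = U + M*U
(-21/1 + (-35 - 1*(-31))/(-27))*(E(-6, 0) - 1*(-13)) = (-21/1 + (-35 - 1*(-31))/(-27))*(0*(1 - 6) - 1*(-13)) = (-21*1 + (-35 + 31)*(-1/27))*(0*(-5) + 13) = (-21 - 4*(-1/27))*(0 + 13) = (-21 + 4/27)*13 = -563/27*13 = -7319/27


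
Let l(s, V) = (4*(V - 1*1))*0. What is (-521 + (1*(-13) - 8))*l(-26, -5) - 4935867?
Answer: -4935867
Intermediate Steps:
l(s, V) = 0 (l(s, V) = (4*(V - 1))*0 = (4*(-1 + V))*0 = (-4 + 4*V)*0 = 0)
(-521 + (1*(-13) - 8))*l(-26, -5) - 4935867 = (-521 + (1*(-13) - 8))*0 - 4935867 = (-521 + (-13 - 8))*0 - 4935867 = (-521 - 21)*0 - 4935867 = -542*0 - 4935867 = 0 - 4935867 = -4935867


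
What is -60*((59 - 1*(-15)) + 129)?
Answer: -12180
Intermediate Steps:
-60*((59 - 1*(-15)) + 129) = -60*((59 + 15) + 129) = -60*(74 + 129) = -60*203 = -12180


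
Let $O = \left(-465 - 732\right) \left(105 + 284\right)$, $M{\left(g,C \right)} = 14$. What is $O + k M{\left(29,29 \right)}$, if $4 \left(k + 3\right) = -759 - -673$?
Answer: $-465976$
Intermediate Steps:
$O = -465633$ ($O = \left(-1197\right) 389 = -465633$)
$k = - \frac{49}{2}$ ($k = -3 + \frac{-759 - -673}{4} = -3 + \frac{-759 + 673}{4} = -3 + \frac{1}{4} \left(-86\right) = -3 - \frac{43}{2} = - \frac{49}{2} \approx -24.5$)
$O + k M{\left(29,29 \right)} = -465633 - 343 = -465976$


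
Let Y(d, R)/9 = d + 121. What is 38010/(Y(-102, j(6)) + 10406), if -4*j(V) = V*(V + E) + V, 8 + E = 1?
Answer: 5430/1511 ≈ 3.5936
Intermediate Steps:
E = -7 (E = -8 + 1 = -7)
j(V) = -V/4 - V*(-7 + V)/4 (j(V) = -(V*(V - 7) + V)/4 = -(V*(-7 + V) + V)/4 = -(V + V*(-7 + V))/4 = -V/4 - V*(-7 + V)/4)
Y(d, R) = 1089 + 9*d (Y(d, R) = 9*(d + 121) = 9*(121 + d) = 1089 + 9*d)
38010/(Y(-102, j(6)) + 10406) = 38010/((1089 + 9*(-102)) + 10406) = 38010/((1089 - 918) + 10406) = 38010/(171 + 10406) = 38010/10577 = 38010*(1/10577) = 5430/1511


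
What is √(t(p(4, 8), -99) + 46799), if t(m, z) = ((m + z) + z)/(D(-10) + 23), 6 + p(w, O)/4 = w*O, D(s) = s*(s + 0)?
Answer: √708010509/123 ≈ 216.33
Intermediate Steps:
D(s) = s² (D(s) = s*s = s²)
p(w, O) = -24 + 4*O*w (p(w, O) = -24 + 4*(w*O) = -24 + 4*(O*w) = -24 + 4*O*w)
t(m, z) = m/123 + 2*z/123 (t(m, z) = ((m + z) + z)/((-10)² + 23) = (m + 2*z)/(100 + 23) = (m + 2*z)/123 = (m + 2*z)*(1/123) = m/123 + 2*z/123)
√(t(p(4, 8), -99) + 46799) = √(((-24 + 4*8*4)/123 + (2/123)*(-99)) + 46799) = √(((-24 + 128)/123 - 66/41) + 46799) = √(((1/123)*104 - 66/41) + 46799) = √((104/123 - 66/41) + 46799) = √(-94/123 + 46799) = √(5756183/123) = √708010509/123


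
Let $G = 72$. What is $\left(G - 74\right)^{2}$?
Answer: $4$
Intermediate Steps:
$\left(G - 74\right)^{2} = \left(72 - 74\right)^{2} = \left(-2\right)^{2} = 4$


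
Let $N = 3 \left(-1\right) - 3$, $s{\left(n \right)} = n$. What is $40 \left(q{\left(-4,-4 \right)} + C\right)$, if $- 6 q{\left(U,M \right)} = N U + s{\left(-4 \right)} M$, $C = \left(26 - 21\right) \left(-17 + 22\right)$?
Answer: $\frac{2200}{3} \approx 733.33$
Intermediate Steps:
$N = -6$ ($N = -3 - 3 = -6$)
$C = 25$ ($C = 5 \cdot 5 = 25$)
$q{\left(U,M \right)} = U + \frac{2 M}{3}$ ($q{\left(U,M \right)} = - \frac{- 6 U - 4 M}{6} = U + \frac{2 M}{3}$)
$40 \left(q{\left(-4,-4 \right)} + C\right) = 40 \left(\left(-4 + \frac{2}{3} \left(-4\right)\right) + 25\right) = 40 \left(\left(-4 - \frac{8}{3}\right) + 25\right) = 40 \left(- \frac{20}{3} + 25\right) = 40 \cdot \frac{55}{3} = \frac{2200}{3}$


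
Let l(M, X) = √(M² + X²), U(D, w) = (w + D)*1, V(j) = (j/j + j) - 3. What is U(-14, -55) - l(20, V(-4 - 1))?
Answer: -69 - √449 ≈ -90.190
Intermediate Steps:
V(j) = -2 + j (V(j) = (1 + j) - 3 = -2 + j)
U(D, w) = D + w (U(D, w) = (D + w)*1 = D + w)
U(-14, -55) - l(20, V(-4 - 1)) = (-14 - 55) - √(20² + (-2 + (-4 - 1))²) = -69 - √(400 + (-2 - 5)²) = -69 - √(400 + (-7)²) = -69 - √(400 + 49) = -69 - √449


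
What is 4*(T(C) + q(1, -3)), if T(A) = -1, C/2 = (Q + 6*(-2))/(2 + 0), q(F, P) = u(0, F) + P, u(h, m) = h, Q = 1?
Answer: -16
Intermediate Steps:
q(F, P) = P (q(F, P) = 0 + P = P)
C = -11 (C = 2*((1 + 6*(-2))/(2 + 0)) = 2*((1 - 12)/2) = 2*(-11*½) = 2*(-11/2) = -11)
4*(T(C) + q(1, -3)) = 4*(-1 - 3) = 4*(-4) = -16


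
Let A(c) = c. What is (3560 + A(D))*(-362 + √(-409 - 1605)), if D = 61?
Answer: -1310802 + 3621*I*√2014 ≈ -1.3108e+6 + 1.625e+5*I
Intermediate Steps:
(3560 + A(D))*(-362 + √(-409 - 1605)) = (3560 + 61)*(-362 + √(-409 - 1605)) = 3621*(-362 + √(-2014)) = 3621*(-362 + I*√2014) = -1310802 + 3621*I*√2014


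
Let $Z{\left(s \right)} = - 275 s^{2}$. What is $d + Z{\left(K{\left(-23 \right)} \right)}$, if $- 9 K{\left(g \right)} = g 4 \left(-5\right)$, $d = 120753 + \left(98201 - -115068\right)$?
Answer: $- \frac{31134218}{81} \approx -3.8437 \cdot 10^{5}$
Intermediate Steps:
$d = 334022$ ($d = 120753 + \left(98201 + 115068\right) = 120753 + 213269 = 334022$)
$K{\left(g \right)} = \frac{20 g}{9}$ ($K{\left(g \right)} = - \frac{g 4 \left(-5\right)}{9} = - \frac{4 g \left(-5\right)}{9} = - \frac{\left(-20\right) g}{9} = \frac{20 g}{9}$)
$d + Z{\left(K{\left(-23 \right)} \right)} = 334022 - 275 \left(\frac{20}{9} \left(-23\right)\right)^{2} = 334022 - 275 \left(- \frac{460}{9}\right)^{2} = 334022 - \frac{58190000}{81} = - \frac{31134218}{81}$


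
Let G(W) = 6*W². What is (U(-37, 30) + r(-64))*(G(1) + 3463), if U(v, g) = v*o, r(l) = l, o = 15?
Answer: -2147311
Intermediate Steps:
U(v, g) = 15*v (U(v, g) = v*15 = 15*v)
(U(-37, 30) + r(-64))*(G(1) + 3463) = (15*(-37) - 64)*(6*1² + 3463) = (-555 - 64)*(6*1 + 3463) = -619*(6 + 3463) = -619*3469 = -2147311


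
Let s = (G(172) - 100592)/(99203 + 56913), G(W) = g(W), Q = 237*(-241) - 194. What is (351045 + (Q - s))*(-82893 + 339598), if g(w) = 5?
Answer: 11771638456936355/156116 ≈ 7.5403e+10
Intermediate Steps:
Q = -57311 (Q = -57117 - 194 = -57311)
G(W) = 5
s = -100587/156116 (s = (5 - 100592)/(99203 + 56913) = -100587/156116 ≈ -0.64431)
(351045 + (Q - s))*(-82893 + 339598) = (351045 + (-57311 - 1*(-100587/156116)))*(-82893 + 339598) = (351045 + (-57311 + 100587/156116))*256705 = (351045 - 8947063489/156116)*256705 = (45856677731/156116)*256705 = 11771638456936355/156116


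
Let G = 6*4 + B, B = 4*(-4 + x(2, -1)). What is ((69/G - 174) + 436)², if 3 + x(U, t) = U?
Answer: 1247689/16 ≈ 77981.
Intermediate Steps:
x(U, t) = -3 + U
B = -20 (B = 4*(-4 + (-3 + 2)) = 4*(-4 - 1) = 4*(-5) = -20)
G = 4 (G = 6*4 - 20 = 24 - 20 = 4)
((69/G - 174) + 436)² = ((69/4 - 174) + 436)² = (-627/4 + 436)² = (1117/4)² = 1247689/16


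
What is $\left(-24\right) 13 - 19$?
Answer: $-331$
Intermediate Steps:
$\left(-24\right) 13 - 19 = -312 - 19 = -331$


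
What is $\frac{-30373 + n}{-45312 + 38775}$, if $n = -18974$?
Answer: $\frac{16449}{2179} \approx 7.5489$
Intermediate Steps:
$\frac{-30373 + n}{-45312 + 38775} = \frac{-30373 - 18974}{-45312 + 38775} = - \frac{49347}{-6537} = \left(-49347\right) \left(- \frac{1}{6537}\right) = \frac{16449}{2179}$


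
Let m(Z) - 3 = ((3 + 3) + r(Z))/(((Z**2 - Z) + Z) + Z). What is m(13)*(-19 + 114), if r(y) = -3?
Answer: 52155/182 ≈ 286.57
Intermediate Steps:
m(Z) = 3 + 3/(Z + Z**2) (m(Z) = 3 + ((3 + 3) - 3)/(((Z**2 - Z) + Z) + Z) = 3 + (6 - 3)/(Z**2 + Z) = 3 + 3/(Z + Z**2))
m(13)*(-19 + 114) = (3*(1 + 13 + 13**2)/(13*(1 + 13)))*(-19 + 114) = (3*(1/13)*(1 + 13 + 169)/14)*95 = (3*(1/13)*(1/14)*183)*95 = (549/182)*95 = 52155/182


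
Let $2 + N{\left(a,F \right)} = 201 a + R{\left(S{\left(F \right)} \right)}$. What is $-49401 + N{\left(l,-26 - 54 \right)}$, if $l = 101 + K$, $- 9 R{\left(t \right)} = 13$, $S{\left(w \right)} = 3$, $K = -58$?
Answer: $- \frac{366853}{9} \approx -40761.0$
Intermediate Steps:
$R{\left(t \right)} = - \frac{13}{9}$ ($R{\left(t \right)} = \left(- \frac{1}{9}\right) 13 = - \frac{13}{9}$)
$l = 43$ ($l = 101 - 58 = 43$)
$N{\left(a,F \right)} = - \frac{31}{9} + 201 a$ ($N{\left(a,F \right)} = -2 + \left(201 a - \frac{13}{9}\right) = -2 + \left(- \frac{13}{9} + 201 a\right) = - \frac{31}{9} + 201 a$)
$-49401 + N{\left(l,-26 - 54 \right)} = -49401 + \left(- \frac{31}{9} + 201 \cdot 43\right) = -49401 + \left(- \frac{31}{9} + 8643\right) = -49401 + \frac{77756}{9} = - \frac{366853}{9}$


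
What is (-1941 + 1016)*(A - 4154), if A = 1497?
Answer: 2457725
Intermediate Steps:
(-1941 + 1016)*(A - 4154) = (-1941 + 1016)*(1497 - 4154) = -925*(-2657) = 2457725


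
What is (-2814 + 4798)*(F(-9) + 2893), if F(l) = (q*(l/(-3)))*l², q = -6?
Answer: 2847040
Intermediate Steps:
F(l) = 2*l³ (F(l) = (-6*l/(-3))*l² = (-6*l*(-1)/3)*l² = (-(-2)*l)*l² = (2*l)*l² = 2*l³)
(-2814 + 4798)*(F(-9) + 2893) = (-2814 + 4798)*(2*(-9)³ + 2893) = 1984*(2*(-729) + 2893) = 1984*(-1458 + 2893) = 1984*1435 = 2847040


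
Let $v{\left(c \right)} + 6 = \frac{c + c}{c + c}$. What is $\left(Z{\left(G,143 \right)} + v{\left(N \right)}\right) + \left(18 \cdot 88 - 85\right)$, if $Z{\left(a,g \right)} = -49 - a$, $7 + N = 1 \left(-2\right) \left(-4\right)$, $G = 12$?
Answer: $1433$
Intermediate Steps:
$N = 1$ ($N = -7 + 1 \left(-2\right) \left(-4\right) = -7 - -8 = -7 + 8 = 1$)
$v{\left(c \right)} = -5$ ($v{\left(c \right)} = -6 + \frac{c + c}{c + c} = -6 + \frac{2 c}{2 c} = -6 + 2 c \frac{1}{2 c} = -6 + 1 = -5$)
$\left(Z{\left(G,143 \right)} + v{\left(N \right)}\right) + \left(18 \cdot 88 - 85\right) = \left(\left(-49 - 12\right) - 5\right) + \left(18 \cdot 88 - 85\right) = \left(\left(-49 - 12\right) - 5\right) + \left(1584 - 85\right) = \left(-61 - 5\right) + 1499 = -66 + 1499 = 1433$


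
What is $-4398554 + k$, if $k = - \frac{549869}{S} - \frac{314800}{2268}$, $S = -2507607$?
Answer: $- \frac{694902115405867}{157979241} \approx -4.3987 \cdot 10^{6}$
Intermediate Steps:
$k = - \frac{21892988353}{157979241}$ ($k = - \frac{549869}{-2507607} - \frac{314800}{2268} = \left(-549869\right) \left(- \frac{1}{2507607}\right) - \frac{78700}{567} = \frac{549869}{2507607} - \frac{78700}{567} = - \frac{21892988353}{157979241} \approx -138.58$)
$-4398554 + k = -4398554 - \frac{21892988353}{157979241} = - \frac{694902115405867}{157979241}$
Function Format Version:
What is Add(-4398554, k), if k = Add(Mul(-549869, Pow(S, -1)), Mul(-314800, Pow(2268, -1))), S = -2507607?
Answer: Rational(-694902115405867, 157979241) ≈ -4.3987e+6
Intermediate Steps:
k = Rational(-21892988353, 157979241) (k = Add(Mul(-549869, Pow(-2507607, -1)), Mul(-314800, Pow(2268, -1))) = Add(Mul(-549869, Rational(-1, 2507607)), Mul(-314800, Rational(1, 2268))) = Add(Rational(549869, 2507607), Rational(-78700, 567)) = Rational(-21892988353, 157979241) ≈ -138.58)
Add(-4398554, k) = Add(-4398554, Rational(-21892988353, 157979241)) = Rational(-694902115405867, 157979241)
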